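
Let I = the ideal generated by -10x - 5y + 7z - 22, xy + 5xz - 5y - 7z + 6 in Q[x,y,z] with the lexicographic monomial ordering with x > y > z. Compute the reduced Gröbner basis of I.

f_1 = -10x - 5y + 7z - 22, LT = x.
f_2 = xy + 5xz - 5y - 7z + 6, LT = xy.

S(f_1,f_2): lcm = xy. S = -5xz + \tfrac{1}{2}y^{2} - \tfrac{7}{10}yz + \tfrac{36}{5}y + 7z - 6.
  reduce S modulo (f_1, f_2):
  remainder \tfrac{1}{2}y^{2} + \tfrac{9}{5}yz + \tfrac{36}{5}y - \tfrac{7}{2}z^{2} + 18z - 6 ≠ 0; add g_3 = \tfrac{1}{2}y^{2} + \tfrac{9}{5}yz + \tfrac{36}{5}y - \tfrac{7}{2}z^{2} + 18z - 6 to the basis.

The other S-polynomials (S(f_1,g_3), S(f_2,g_3)) all reduce to 0 modulo the current basis, so we have a Gröbner basis.
Inter-reduce: drop elements whose leading term is divisible by another's, tail-reduce, and make monic.

G = {x + \tfrac{1}{2}y - \tfrac{7}{10}z + \tfrac{11}{5}, y^{2} + \tfrac{18}{5}yz + \tfrac{72}{5}y - 7z^{2} + 36z - 12}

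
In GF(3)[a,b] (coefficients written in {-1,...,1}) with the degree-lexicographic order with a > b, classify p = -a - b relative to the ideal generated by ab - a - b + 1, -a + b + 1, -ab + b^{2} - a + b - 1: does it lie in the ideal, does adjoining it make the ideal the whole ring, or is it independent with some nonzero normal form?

-a - b lies in I (it reduces to 0).

First compute the reduced Gröbner basis of I by Buchberger's algorithm.
f_1 = ab - a - b + 1, LT = ab.
f_2 = -a + b + 1, LT = a.
f_3 = -ab + b^{2} - a + b - 1, LT = ab.

S(f_1,f_2): lcm = ab. S = b^{2} - a + 1.
  leading term b^{2}: no divisor's leading term divides it; move b^{2} to the remainder.
  leading term a: subtract (1)·f_2 from -a + 1 → -b
  leading term b: no divisor's leading term divides it; move -b to the remainder.
  remainder b^{2} - b ≠ 0; add h_4 = b^{2} - b to the basis.

S(f_1,f_3): lcm = ab. S = b^{2} + a.
  leading term b^{2}: subtract (1)·h_4 from b^{2} + a → a + b
  leading term a: subtract (-1)·f_2 from a + b → -b + 1
  leading term b: no divisor's leading term divides it; move -b to the remainder.
  leading term 1: no divisor's leading term divides it; move 1 to the remainder.
  remainder -b + 1 ≠ 0; add h_5 = -b + 1 to the basis.

The other S-polynomials (S(f_2,f_3), S(f_1,h_4), S(f_2,h_4), S(f_3,h_4), S(f_1,h_5), S(f_2,h_5), S(f_3,h_5), S(h_4,h_5)) all reduce to 0 modulo the current basis, so we have a Gröbner basis.
Inter-reduce: drop elements whose leading term is divisible by another's, tail-reduce, and make monic.
Reduced Gröbner basis: {a + 1, b - 1}.
Label its elements g_1 = a + 1, g_2 = b - 1.

Reduce p = -a - b modulo G:
  leading term a: subtract (-1)·g_1 from -a - b → -b + 1
  leading term b: subtract (-1)·g_2 from -b + 1 → 0
  normal form = 0.
Since the normal form is 0, p ∈ I.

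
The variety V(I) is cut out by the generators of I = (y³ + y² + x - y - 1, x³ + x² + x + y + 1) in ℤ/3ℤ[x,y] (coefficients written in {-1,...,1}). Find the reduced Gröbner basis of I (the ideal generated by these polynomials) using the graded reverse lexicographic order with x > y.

G = {x³ + x² + x + y + 1, y³ + y² + x - y - 1}

f_1 = y³ + y² + x - y - 1, LT = y³.
f_2 = x³ + x² + x + y + 1, LT = x³.

The S-polynomials (S(f_1,f_2)) all reduce to 0 modulo the current basis, so we have a Gröbner basis.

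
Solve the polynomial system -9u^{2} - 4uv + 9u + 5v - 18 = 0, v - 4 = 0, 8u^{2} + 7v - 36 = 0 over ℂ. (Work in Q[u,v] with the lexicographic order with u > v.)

{(-1, 4)}

Compute a lex Gröbner basis by Buchberger's algorithm.
f_1 = -9u^{2} - 4uv + 9u + 5v - 18, LT = u^{2}.
f_2 = v - 4, LT = v.
f_3 = 8u^{2} + 7v - 36, LT = u^{2}.

S(f_1,f_3): lcm = u^{2}. S = \tfrac{4}{9}uv - u - \tfrac{103}{72}v + \tfrac{13}{2}.
  leading term uv: subtract (\tfrac{4}{9}u)·f_2 from \tfrac{4}{9}uv - u - \tfrac{103}{72}v + \tfrac{13}{2} → \tfrac{7}{9}u - \tfrac{103}{72}v + \tfrac{13}{2}
  leading term u: no divisor's leading term divides it; move \tfrac{7}{9}u to the remainder.
  leading term v: subtract (-\tfrac{103}{72})·f_2 from -\tfrac{103}{72}v + \tfrac{13}{2} → \tfrac{7}{9}
  leading term 1: no divisor's leading term divides it; move \tfrac{7}{9} to the remainder.
  remainder \tfrac{7}{9}u + \tfrac{7}{9} ≠ 0; add h_4 = \tfrac{7}{9}u + \tfrac{7}{9} to the basis.

The other S-polynomials (S(f_1,f_2), S(f_2,f_3), S(f_1,h_4), S(f_2,h_4), S(f_3,h_4)) all reduce to 0 modulo the current basis, so we have a Gröbner basis.
Inter-reduce: drop elements whose leading term is divisible by another's, tail-reduce, and make monic.
Reduced Gröbner basis: {u + 1, v - 4}.

The lex basis is triangular: the last element involves only v. Solving v - 4 = 0 gives v ∈ {4}; substituting each value into the earlier elements determines the remaining variables.
  v = 4: the earlier basis element becomes u + 1 = 0, giving u = -1 — point (-1, 4).
Check: every point annihilates each of the original generators.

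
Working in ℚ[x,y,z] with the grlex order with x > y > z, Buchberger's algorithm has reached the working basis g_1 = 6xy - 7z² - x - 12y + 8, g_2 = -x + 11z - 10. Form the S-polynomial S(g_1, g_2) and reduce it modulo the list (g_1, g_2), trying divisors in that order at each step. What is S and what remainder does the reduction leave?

S(g_1, g_2) = 11yz - 7/6z² - ⅙x - 12y + 4/3; remainder on division = 11yz - 7/6z² - 12y - 11/6z + 3.

lcm(LM(g_1), LM(g_2)) = xy.
S = (lcm/LT(g_1))·g_1 − (lcm/LT(g_2))·g_2 = 11yz - 7/6z² - ⅙x - 12y + 4/3.
Reduce S modulo (g_1, g_2) in that order:
  leading term yz: no divisor's leading term divides it; move 11yz to the remainder.
  leading term z²: no divisor's leading term divides it; move -7/6z² to the remainder.
  leading term x: subtract (⅙)·g_2 from -⅙x - 12y + 4/3 → -12y - 11/6z + 3
  leading term y: no divisor's leading term divides it; move -12y to the remainder.
  leading term z: no divisor's leading term divides it; move -11/6z to the remainder.
  leading term 1: no divisor's leading term divides it; move 3 to the remainder.
The remainder 11yz - 7/6z² - 12y - 11/6z + 3 is nonzero, so it would be added as the next basis element.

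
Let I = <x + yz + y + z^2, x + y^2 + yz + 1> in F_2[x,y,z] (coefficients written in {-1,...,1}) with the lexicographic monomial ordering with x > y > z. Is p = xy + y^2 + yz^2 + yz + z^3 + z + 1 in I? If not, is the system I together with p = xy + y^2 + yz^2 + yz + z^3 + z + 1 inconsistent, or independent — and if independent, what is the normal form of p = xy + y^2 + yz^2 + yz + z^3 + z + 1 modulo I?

Adjoining xy + y^2 + yz^2 + yz + z^3 + z + 1 makes the ideal the whole ring: the system is inconsistent.

First compute the reduced Gröbner basis of I by Buchberger's algorithm.
f_1 = x + yz + y + z^2, LT = x.
f_2 = x + y^2 + yz + 1, LT = x.

S(f_1,f_2): lcm = x. S = y^2 + y + z^2 + 1.
  leading term y^2: no divisor's leading term divides it; move y^2 to the remainder.
  leading term y: no divisor's leading term divides it; move y to the remainder.
  leading term z^2: no divisor's leading term divides it; move z^2 to the remainder.
  leading term 1: no divisor's leading term divides it; move 1 to the remainder.
  remainder y^2 + y + z^2 + 1 ≠ 0; add h_3 = y^2 + y + z^2 + 1 to the basis.

The other S-polynomials (S(f_1,h_3), S(f_2,h_3)) all reduce to 0 modulo the current basis, so we have a Gröbner basis.
Inter-reduce: drop elements whose leading term is divisible by another's, tail-reduce, and make monic.
Reduced Gröbner basis: {x + yz + y + z^2, y^2 + y + z^2 + 1}.
Label its elements g_1 = x + yz + y + z^2, g_2 = y^2 + y + z^2 + 1.

Reduce p = xy + y^2 + yz^2 + yz + z^3 + z + 1 modulo G:
  leading term xy: subtract (y)·g_1 from xy + y^2 + yz^2 + yz + z^3 + z + 1 → y^2z + yz + z^3 + z + 1
  leading term y^2z: subtract (z)·g_2 from y^2z + yz + z^3 + z + 1 → 1
  leading term 1: no divisor's leading term divides it; move 1 to the remainder.
  normal form = 1.
The normal form is nonzero, so p ∉ I. Since p minus its normal form lies in I, I + (p) = I + (r) where r = 1; decide whether this ideal is the whole ring.
Here r = 1 is a nonzero constant, hence a unit: 1 ∈ I + (p), the Gröbner basis of I + (p) is {1}, and the enlarged system has no common solution — adjoining p is inconsistent.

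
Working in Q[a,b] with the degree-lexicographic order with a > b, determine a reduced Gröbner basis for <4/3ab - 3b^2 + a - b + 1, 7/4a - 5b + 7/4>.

G = {b^2 + 11/17b, a - 20/7b + 1}

The reduced Gröbner basis is the canonical form of the ideal for this ordering.

f_1 = 4/3ab - 3b^2 + a - b + 1, LT = ab.
f_2 = 7/4a - 5b + 7/4, LT = a.

S(f_1,f_2): lcm = ab. S = 17/28b^2 + 3/4a - 7/4b + 3/4.
  leading term b^2: no divisor's leading term divides it; move 17/28b^2 to the remainder.
  leading term a: subtract (3/7)·f_2 from 3/4a - 7/4b + 3/4 → 11/28b
  leading term b: no divisor's leading term divides it; move 11/28b to the remainder.
  remainder 17/28b^2 + 11/28b ≠ 0; add g_3 = 17/28b^2 + 11/28b to the basis.

S(f_1,g_3): lcm = ab^2. S = -9/4b^3 + 7/68ab - 3/4b^2 + 3/4b.
  leading term b^3: subtract (-63/17b)·g_3 from -9/4b^3 + 7/68ab - 3/4b^2 + 3/4b → 7/68ab + 12/17b^2 + 3/4b
  leading term ab: subtract (21/272)·f_1 from 7/68ab + 12/17b^2 + 3/4b → 15/16b^2 - 21/272a + 225/272b - 21/272
  leading term b^2: subtract (105/68)·g_3 from 15/16b^2 - 21/272a + 225/272b - 21/272 → -21/272a + 15/68b - 21/272
  leading term a: subtract (-3/68)·f_2 from -21/272a + 15/68b - 21/272 → 0
  remainder 0.

S(f_2,g_3): leading monomials are coprime, so the S-polynomial reduces to 0 (Buchberger's first criterion).
Every S-polynomial of the final basis reduces to 0, so we have a Gröbner basis.
Inter-reduce: drop elements whose leading term is divisible by another's, tail-reduce, and make monic.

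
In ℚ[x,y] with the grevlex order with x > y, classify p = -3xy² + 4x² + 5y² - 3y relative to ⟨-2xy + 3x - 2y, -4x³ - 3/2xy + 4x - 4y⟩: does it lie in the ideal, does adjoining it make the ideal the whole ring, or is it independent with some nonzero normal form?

-3xy² + 4x² + 5y² - 3y is independent of I; its normal form modulo I is 29/3y² - 11/4x - 5/2y.

First compute the reduced Gröbner basis of I by Buchberger's algorithm.
f_1 = -2xy + 3x - 2y, LT = xy.
f_2 = -4x³ - 3/2xy + 4x - 4y, LT = x³.

S(f_1,f_2): lcm = x³y. S = -3/2x³ + x²y - ⅜xy² + xy - y².
  leading term x³: subtract (⅜)·f_2 from -3/2x³ + x²y - ⅜xy² + xy - y² → x²y - ⅜xy² + 25/16xy - y² - 3/2x + 3/2y
  leading term x²y: subtract (-½x)·f_1 from x²y - ⅜xy² + 25/16xy - y² - 3/2x + 3/2y → -⅜xy² + 3/2x² + 9/16xy - y² - 3/2x + 3/2y
  leading term xy²: subtract (3/16y)·f_1 from -⅜xy² + 3/2x² + 9/16xy - y² - 3/2x + 3/2y → 3/2x² - ⅝y² - 3/2x + 3/2y
  leading term x²: no divisor's leading term divides it; move 3/2x² to the remainder.
  leading term y²: no divisor's leading term divides it; move -⅝y² to the remainder.
  leading term x: no divisor's leading term divides it; move -3/2x to the remainder.
  leading term y: no divisor's leading term divides it; move 3/2y to the remainder.
  remainder 3/2x² - ⅝y² - 3/2x + 3/2y ≠ 0; add h_3 = 3/2x² - ⅝y² - 3/2x + 3/2y to the basis.

S(f_1,h_3): lcm = x²y. S = 5/12y³ - 3/2x² + 2xy - y².
  leading term y³: no divisor's leading term divides it; move 5/12y³ to the remainder.
  leading term x²: subtract (-1)·h_3 from -3/2x² + 2xy - y² → 2xy - 13/8y² - 3/2x + 3/2y
  leading term xy: subtract (-1)·f_1 from 2xy - 13/8y² - 3/2x + 3/2y → -13/8y² + 3/2x - ½y
  leading term y²: no divisor's leading term divides it; move -13/8y² to the remainder.
  leading term x: no divisor's leading term divides it; move 3/2x to the remainder.
  leading term y: no divisor's leading term divides it; move -½y to the remainder.
  remainder 5/12y³ - 13/8y² + 3/2x - ½y ≠ 0; add h_4 = 5/12y³ - 13/8y² + 3/2x - ½y to the basis.

The other S-polynomials (S(f_2,h_3), S(f_1,h_4), S(f_2,h_4), S(h_3,h_4)) all reduce to 0 modulo the current basis, so we have a Gröbner basis.
Inter-reduce: drop elements whose leading term is divisible by another's, tail-reduce, and make monic.
Reduced Gröbner basis: {y³ - 39/10y² + 18/5x - 6/5y, x² - 5/12y² - x + y, xy - 3/2x + y}.
Label its elements g_1 = y³ - 39/10y² + 18/5x - 6/5y, g_2 = x² - 5/12y² - x + y, g_3 = xy - 3/2x + y.

Reduce p = -3xy² + 4x² + 5y² - 3y modulo G:
  leading term xy²: subtract (-3y)·g_3 from -3xy² + 4x² + 5y² - 3y → 4x² - 9/2xy + 8y² - 3y
  leading term x²: subtract (4)·g_2 from 4x² - 9/2xy + 8y² - 3y → -9/2xy + 29/3y² + 4x - 7y
  leading term xy: subtract (-9/2)·g_3 from -9/2xy + 29/3y² + 4x - 7y → 29/3y² - 11/4x - 5/2y
  leading term y²: no divisor's leading term divides it; move 29/3y² to the remainder.
  leading term x: no divisor's leading term divides it; move -11/4x to the remainder.
  leading term y: no divisor's leading term divides it; move -5/2y to the remainder.
  normal form = 29/3y² - 11/4x - 5/2y.
The normal form is nonzero, so p ∉ I. Since p minus its normal form lies in I, I + (p) = I + (r) where r = 29/3y² - 11/4x - 5/2y; decide whether this ideal is the whole ring.
Run Buchberger on G together with r (pairs among the g_i already reduce to 0 since G is a Gröbner basis):
g_1 = y³ - 39/10y² + 18/5x - 6/5y, LT = y³.
g_2 = x² - 5/12y² - x + y, LT = x².
g_3 = xy - 3/2x + y, LT = xy.
r = 29/3y² - 11/4x - 5/2y, LT = y².

S(g_1,r): lcm = y³. S = 33/116xy - 528/145y² + 18/5x - 6/5y.
  leading term xy: subtract (33/116)·g_3 from 33/116xy - 528/145y² + 18/5x - 6/5y → -528/145y² + 4671/1160x - 861/580y
  leading term y²: subtract (-1584/4205)·r from -528/145y² + 4671/1160x - 861/580y → 100611/33640x - 40809/16820y
  leading term x: no divisor's leading term divides it; move 100611/33640x to the remainder.
  leading term y: no divisor's leading term divides it; move -40809/16820y to the remainder.
  remainder 100611/33640x - 40809/16820y ≠ 0; add m_5 = 100611/33640x - 40809/16820y to the basis.

S(g_3,r): lcm = xy². S = 33/116x² - 36/29xy + y².
  leading term x²: subtract (33/116)·g_2 from 33/116x² - 36/29xy + y² → -36/29xy + 519/464y² + 33/116x - 33/116y
  leading term xy: subtract (-36/29)·g_3 from -36/29xy + 519/464y² + 33/116x - 33/116y → 519/464y² - 183/116x + 111/116y
  leading term y²: subtract (1557/13456)·r from 519/464y² - 183/116x + 111/116y → -67785/53824x + 33537/26912y
  leading term x: subtract (-112975/268296)·m_5 from -67785/53824x + 33537/26912y → 1164661/5187056y
  leading term y: no divisor's leading term divides it; move 1164661/5187056y to the remainder.
  remainder 1164661/5187056y ≠ 0; add m_6 = 1164661/5187056y to the basis.

The other S-polynomials (S(g_1,g_2), S(g_1,g_3), S(g_2,g_3), S(g_2,r), S(g_1,m_5), S(g_2,m_5), S(g_3,m_5), S(r,m_5), S(g_1,m_6), S(g_2,m_6), S(g_3,m_6), S(r,m_6), S(m_5,m_6)) all reduce to 0 modulo the current basis, so we have a Gröbner basis.
Inter-reduce: drop elements whose leading term is divisible by another's, tail-reduce, and make monic.
Reduced Gröbner basis: {x, y}.
The reduced Gröbner basis of I + (p) is {x, y} ≠ {1}, a proper ideal, so the enlarged system stays consistent: p is independent of I, with normal form 29/3y² - 11/4x - 5/2y.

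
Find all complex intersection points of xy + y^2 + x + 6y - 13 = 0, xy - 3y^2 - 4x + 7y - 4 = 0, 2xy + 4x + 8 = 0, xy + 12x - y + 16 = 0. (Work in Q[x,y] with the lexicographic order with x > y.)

Compute a lex Gröbner basis by Buchberger's algorithm.
f_1 = xy + x + y^2 + 6y - 13, LT = xy.
f_2 = xy - 4x - 3y^2 + 7y - 4, LT = xy.
f_3 = 2xy + 4x + 8, LT = xy.
f_4 = xy + 12x - y + 16, LT = xy.

S(f_1,f_2): lcm = xy. S = 5x + 4y^2 - y - 9.
  leading term x: no divisor's leading term divides it; move 5x to the remainder.
  leading term y^2: no divisor's leading term divides it; move 4y^2 to the remainder.
  leading term y: no divisor's leading term divides it; move -y to the remainder.
  leading term 1: no divisor's leading term divides it; move -9 to the remainder.
  remainder 5x + 4y^2 - y - 9 ≠ 0; add h_5 = 5x + 4y^2 - y - 9 to the basis.

S(f_1,f_3): lcm = xy. S = -x + y^2 + 6y - 17.
  leading term x: subtract (-1/5)·h_5 from -x + y^2 + 6y - 17 → 9/5y^2 + 29/5y - 94/5
  leading term y^2: no divisor's leading term divides it; move 9/5y^2 to the remainder.
  leading term y: no divisor's leading term divides it; move 29/5y to the remainder.
  leading term 1: no divisor's leading term divides it; move -94/5 to the remainder.
  remainder 9/5y^2 + 29/5y - 94/5 ≠ 0; add h_6 = 9/5y^2 + 29/5y - 94/5 to the basis.

S(f_1,f_4): lcm = xy. S = -11x + y^2 + 7y - 29.
  leading term x: subtract (-11/5)·h_5 from -11x + y^2 + 7y - 29 → 49/5y^2 + 24/5y - 244/5
  leading term y^2: subtract (49/9)·h_6 from 49/5y^2 + 24/5y - 244/5 → -241/9y + 482/9
  leading term y: no divisor's leading term divides it; move -241/9y to the remainder.
  leading term 1: no divisor's leading term divides it; move 482/9 to the remainder.
  remainder -241/9y + 482/9 ≠ 0; add h_7 = -241/9y + 482/9 to the basis.

The other S-polynomials (S(f_2,f_3), S(f_2,f_4), S(f_3,f_4), S(f_1,h_5), S(f_2,h_5), S(f_3,h_5), S(f_4,h_5), S(f_1,h_6), S(f_2,h_6), S(f_3,h_6), S(f_4,h_6), S(h_5,h_6), S(f_1,h_7), S(f_2,h_7), S(f_3,h_7), S(f_4,h_7), S(h_5,h_7), S(h_6,h_7)) all reduce to 0 modulo the current basis, so we have a Gröbner basis.
Inter-reduce: drop elements whose leading term is divisible by another's, tail-reduce, and make monic.
Reduced Gröbner basis: {x + 1, y - 2}.

From the last basis element, y - 2 = 0, so y takes values in {2}. Each choice, substituted upward through the basis, yields the corresponding point(s) of the solution set.
  y = 2: the earlier basis element becomes x + 1 = 0, giving x = -1 — point (-1, 2).
Zero-dimensionality of the ideal guarantees finitely many solutions over ℂ.

{(-1, 2)}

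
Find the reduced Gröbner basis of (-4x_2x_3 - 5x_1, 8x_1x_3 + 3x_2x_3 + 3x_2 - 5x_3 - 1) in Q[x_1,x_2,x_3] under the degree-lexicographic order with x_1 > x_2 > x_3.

This is the nonlinear analogue of row-reducing a linear system.

f_1 = -4x_2x_3 - 5x_1, LT = x_2x_3.
f_2 = 8x_1x_3 + 3x_2x_3 + 3x_2 - 5x_3 - 1, LT = x_1x_3.

S(f_1,f_2): lcm = x_1x_2x_3. S = -\tfrac{3}{8}x_2^{2}x_3 + \tfrac{5}{4}x_1^{2} - \tfrac{3}{8}x_2^{2} + \tfrac{5}{8}x_2x_3 + \tfrac{1}{8}x_2.
  leading term x_2^{2}x_3: subtract (\tfrac{3}{32}x_2)·f_1 from -\tfrac{3}{8}x_2^{2}x_3 + \tfrac{5}{4}x_1^{2} - \tfrac{3}{8}x_2^{2} + \tfrac{5}{8}x_2x_3 + \tfrac{1}{8}x_2 → \tfrac{5}{4}x_1^{2} + \tfrac{15}{32}x_1x_2 - \tfrac{3}{8}x_2^{2} + \tfrac{5}{8}x_2x_3 + \tfrac{1}{8}x_2
  leading term x_1^{2}: no divisor's leading term divides it; move \tfrac{5}{4}x_1^{2} to the remainder.
  leading term x_1x_2: no divisor's leading term divides it; move \tfrac{15}{32}x_1x_2 to the remainder.
  leading term x_2^{2}: no divisor's leading term divides it; move -\tfrac{3}{8}x_2^{2} to the remainder.
  leading term x_2x_3: subtract (-\tfrac{5}{32})·f_1 from \tfrac{5}{8}x_2x_3 + \tfrac{1}{8}x_2 → -\tfrac{25}{32}x_1 + \tfrac{1}{8}x_2
  leading term x_1: no divisor's leading term divides it; move -\tfrac{25}{32}x_1 to the remainder.
  leading term x_2: no divisor's leading term divides it; move \tfrac{1}{8}x_2 to the remainder.
  remainder \tfrac{5}{4}x_1^{2} + \tfrac{15}{32}x_1x_2 - \tfrac{3}{8}x_2^{2} - \tfrac{25}{32}x_1 + \tfrac{1}{8}x_2 ≠ 0; add g_3 = \tfrac{5}{4}x_1^{2} + \tfrac{15}{32}x_1x_2 - \tfrac{3}{8}x_2^{2} - \tfrac{25}{32}x_1 + \tfrac{1}{8}x_2 to the basis.

S(f_1,g_3): leading monomials are coprime, so the S-polynomial reduces to 0 (Buchberger's first criterion).
S(f_2,g_3): lcm = x_1^{2}x_3. S = \tfrac{3}{10}x_2^{2}x_3 + \tfrac{3}{8}x_1x_2 - \tfrac{1}{10}x_2x_3 - \tfrac{1}{8}x_1.
  leading term x_2^{2}x_3: subtract (-\tfrac{3}{40}x_2)·f_1 from \tfrac{3}{10}x_2^{2}x_3 + \tfrac{3}{8}x_1x_2 - \tfrac{1}{10}x_2x_3 - \tfrac{1}{8}x_1 → -\tfrac{1}{10}x_2x_3 - \tfrac{1}{8}x_1
  leading term x_2x_3: subtract (\tfrac{1}{40})·f_1 from -\tfrac{1}{10}x_2x_3 - \tfrac{1}{8}x_1 → 0
  remainder 0.

Every S-polynomial of the final basis reduces to 0, so we have a Gröbner basis.

G = {x_1^{2} + \tfrac{3}{8}x_1x_2 - \tfrac{3}{10}x_2^{2} - \tfrac{5}{8}x_1 + \tfrac{1}{10}x_2, x_1x_3 - \tfrac{15}{32}x_1 + \tfrac{3}{8}x_2 - \tfrac{5}{8}x_3 - \tfrac{1}{8}, x_2x_3 + \tfrac{5}{4}x_1}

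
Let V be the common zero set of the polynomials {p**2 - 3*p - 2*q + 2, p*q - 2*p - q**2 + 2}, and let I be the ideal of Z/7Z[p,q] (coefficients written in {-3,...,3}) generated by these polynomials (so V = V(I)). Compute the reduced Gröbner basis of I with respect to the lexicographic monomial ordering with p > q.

G = {p - 3*q**3 + 2*q**2 + 2*q - 1, q**4 + 2*q**3 - 2*q**2 - 3*q}

Buchberger's algorithm terminates because the ascending chain of leading-term ideals stabilizes.

f_1 = p**2 - 3*p - 2*q + 2, LT = p**2.
f_2 = p*q - 2*p - q**2 + 2, LT = p*q.

S(f_1,f_2): lcm = p**2*q. S = 2*p**2 + p*q**2 - 3*p*q - 2*p - 2*q**2 + 2*q.
  reduce S modulo (f_1, f_2):
  remainder 2*p + q**3 - 3*q**2 - 3*q - 2 ≠ 0; add g_3 = 2*p + q**3 - 3*q**2 - 3*q - 2 to the basis.

S(f_1,g_3): lcm = p**2. S = 3*p*q**3 - 2*p*q**2 - 2*p*q - 2*p - 2*q + 2.
  reduce S modulo (f_1, f_2, g_3):
  remainder 3*q**4 - q**3 + q**2 - 2*q ≠ 0; add g_4 = 3*q**4 - q**3 + q**2 - 2*q to the basis.

The other S-polynomials (S(f_2,g_3), S(f_1,g_4), S(f_2,g_4), S(g_3,g_4)) all reduce to 0 modulo the current basis, so we have a Gröbner basis.
Inter-reduce: drop elements whose leading term is divisible by another's, tail-reduce, and make monic.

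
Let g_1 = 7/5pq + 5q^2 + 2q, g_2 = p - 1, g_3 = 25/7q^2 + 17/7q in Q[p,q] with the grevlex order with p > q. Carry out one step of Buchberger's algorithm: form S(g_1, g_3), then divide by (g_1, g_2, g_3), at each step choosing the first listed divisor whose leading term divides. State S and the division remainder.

lcm(LM(g_1), LM(g_3)) = pq^2.
S = (lcm/LT(g_1))·g_1 − (lcm/LT(g_3))·g_3 = 25/7q^3 - 17/25pq + 10/7q^2.
Reduce S modulo (g_1, g_2, g_3) in that order:
  leading term q^3: subtract (q)·g_3 from 25/7q^3 - 17/25pq + 10/7q^2 → -17/25pq - q^2
  leading term pq: subtract (-17/35)·g_1 from -17/25pq - q^2 → 10/7q^2 + 34/35q
  leading term q^2: subtract (2/5)·g_3 from 10/7q^2 + 34/35q → 0
The remainder is 0, so this S-polynomial contributes no new basis element.

S(g_1, g_3) = 25/7q^3 - 17/25pq + 10/7q^2; remainder on division = 0.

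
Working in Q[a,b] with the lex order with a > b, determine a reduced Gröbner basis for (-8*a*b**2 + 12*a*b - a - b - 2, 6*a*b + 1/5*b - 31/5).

f_1 = -8*a*b**2 + 12*a*b - a - b - 2, LT = a*b**2.
f_2 = 6*a*b + 1/5*b - 31/5, LT = a*b.

S(f_1,f_2): lcm = a*b**2. S = -3/2*a*b + 1/8*a - 1/30*b**2 + 139/120*b + 1/4.
  leading term a*b: subtract (-1/4)·f_2 from -3/2*a*b + 1/8*a - 1/30*b**2 + 139/120*b + 1/4 → 1/8*a - 1/30*b**2 + 29/24*b - 13/10
  leading term a: no divisor's leading term divides it; move 1/8*a to the remainder.
  leading term b**2: no divisor's leading term divides it; move -1/30*b**2 to the remainder.
  leading term b: no divisor's leading term divides it; move 29/24*b to the remainder.
  leading term 1: no divisor's leading term divides it; move -13/10 to the remainder.
  remainder 1/8*a - 1/30*b**2 + 29/24*b - 13/10 ≠ 0; add g_3 = 1/8*a - 1/30*b**2 + 29/24*b - 13/10 to the basis.

S(f_1,g_3): lcm = a*b**2. S = -3/2*a*b + 1/8*a + 4/15*b**4 - 29/3*b**3 + 52/5*b**2 + 1/8*b + 1/4.
  leading term a*b: subtract (-1/4)·f_2 from -3/2*a*b + 1/8*a + 4/15*b**4 - 29/3*b**3 + 52/5*b**2 + 1/8*b + 1/4 → 1/8*a + 4/15*b**4 - 29/3*b**3 + 52/5*b**2 + 7/40*b - 13/10
  leading term a: subtract (1)·g_3 from 1/8*a + 4/15*b**4 - 29/3*b**3 + 52/5*b**2 + 7/40*b - 13/10 → 4/15*b**4 - 29/3*b**3 + 313/30*b**2 - 31/30*b
  leading term b**4: no divisor's leading term divides it; move 4/15*b**4 to the remainder.
  leading term b**3: no divisor's leading term divides it; move -29/3*b**3 to the remainder.
  leading term b**2: no divisor's leading term divides it; move 313/30*b**2 to the remainder.
  leading term b: no divisor's leading term divides it; move -31/30*b to the remainder.
  remainder 4/15*b**4 - 29/3*b**3 + 313/30*b**2 - 31/30*b ≠ 0; add g_4 = 4/15*b**4 - 29/3*b**3 + 313/30*b**2 - 31/30*b to the basis.

S(f_2,g_3): lcm = a*b. S = 4/15*b**3 - 29/3*b**2 + 313/30*b - 31/30.
  leading term b**3: no divisor's leading term divides it; move 4/15*b**3 to the remainder.
  leading term b**2: no divisor's leading term divides it; move -29/3*b**2 to the remainder.
  leading term b: no divisor's leading term divides it; move 313/30*b to the remainder.
  leading term 1: no divisor's leading term divides it; move -31/30 to the remainder.
  remainder 4/15*b**3 - 29/3*b**2 + 313/30*b - 31/30 ≠ 0; add g_5 = 4/15*b**3 - 29/3*b**2 + 313/30*b - 31/30 to the basis.

The other S-polynomials (S(f_1,g_4), S(f_2,g_4), S(g_3,g_4), S(f_1,g_5), S(f_2,g_5), S(g_3,g_5), S(g_4,g_5)) all reduce to 0 modulo the current basis, so we have a Gröbner basis.
Inter-reduce: drop elements whose leading term is divisible by another's, tail-reduce, and make monic.

G = {a - 4/15*b**2 + 29/3*b - 52/5, b**3 - 145/4*b**2 + 313/8*b - 31/8}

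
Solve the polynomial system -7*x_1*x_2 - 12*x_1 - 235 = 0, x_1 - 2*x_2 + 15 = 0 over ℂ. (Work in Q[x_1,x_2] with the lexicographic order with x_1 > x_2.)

{(-94/7, 11/14), (-5, 5)}

Compute a lex Gröbner basis by Buchberger's algorithm.
f_1 = -7*x_1*x_2 - 12*x_1 - 235, LT = x_1*x_2.
f_2 = x_1 - 2*x_2 + 15, LT = x_1.

S(f_1,f_2): lcm = x_1*x_2. S = 12/7*x_1 + 2*x_2**2 - 15*x_2 + 235/7.
  leading term x_1: subtract (12/7)·f_2 from 12/7*x_1 + 2*x_2**2 - 15*x_2 + 235/7 → 2*x_2**2 - 81/7*x_2 + 55/7
  leading term x_2**2: no divisor's leading term divides it; move 2*x_2**2 to the remainder.
  leading term x_2: no divisor's leading term divides it; move -81/7*x_2 to the remainder.
  leading term 1: no divisor's leading term divides it; move 55/7 to the remainder.
  remainder 2*x_2**2 - 81/7*x_2 + 55/7 ≠ 0; add h_3 = 2*x_2**2 - 81/7*x_2 + 55/7 to the basis.

The other S-polynomials (S(f_1,h_3), S(f_2,h_3)) all reduce to 0 modulo the current basis, so we have a Gröbner basis.
Inter-reduce: drop elements whose leading term is divisible by another's, tail-reduce, and make monic.
Reduced Gröbner basis: {x_1 - 2*x_2 + 15, x_2**2 - 81/14*x_2 + 55/14}.

From the last basis element, x_2**2 - 81/14*x_2 + 55/14 = 0, so x_2 takes values in {11/14, 5}. Each choice, substituted upward through the basis, yields the corresponding point(s) of the solution set.
  x_2 = 11/14: the earlier basis element becomes x_1 + 94/7 = 0, giving x_1 = -94/7 — point (-94/7, 11/14).
  x_2 = 5: the earlier basis element becomes x_1 + 5 = 0, giving x_1 = -5 — point (-5, 5).
Each listed point satisfies every original equation (direct substitution).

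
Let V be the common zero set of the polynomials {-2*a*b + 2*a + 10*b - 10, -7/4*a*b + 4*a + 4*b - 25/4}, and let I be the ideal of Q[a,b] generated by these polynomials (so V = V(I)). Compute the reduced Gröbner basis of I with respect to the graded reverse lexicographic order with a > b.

G = {b**2 - 74/19*b + 55/19, a - 19/9*b + 10/9}

f_1 = -2*a*b + 2*a + 10*b - 10, LT = a*b.
f_2 = -7/4*a*b + 4*a + 4*b - 25/4, LT = a*b.

S(f_1,f_2): lcm = a*b. S = 9/7*a - 19/7*b + 10/7.
  reduce S modulo (f_1, f_2):
  remainder 9/7*a - 19/7*b + 10/7 ≠ 0; add g_3 = 9/7*a - 19/7*b + 10/7 to the basis.

S(f_1,g_3): lcm = a*b. S = 19/9*b**2 - a - 55/9*b + 5.
  reduce S modulo (f_1, f_2, g_3):
  remainder 19/9*b**2 - 74/9*b + 55/9 ≠ 0; add g_4 = 19/9*b**2 - 74/9*b + 55/9 to the basis.

The other S-polynomials (S(f_2,g_3), S(f_1,g_4), S(f_2,g_4), S(g_3,g_4)) all reduce to 0 modulo the current basis, so we have a Gröbner basis.
Inter-reduce: drop elements whose leading term is divisible by another's, tail-reduce, and make monic.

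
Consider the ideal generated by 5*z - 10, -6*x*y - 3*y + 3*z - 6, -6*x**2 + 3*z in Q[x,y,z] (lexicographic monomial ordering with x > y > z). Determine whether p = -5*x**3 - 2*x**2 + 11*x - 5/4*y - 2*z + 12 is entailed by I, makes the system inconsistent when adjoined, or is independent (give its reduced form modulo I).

First compute the reduced Gröbner basis of I by Buchberger's algorithm.
f_1 = 5*z - 10, LT = z.
f_2 = -6*x*y - 3*y + 3*z - 6, LT = x*y.
f_3 = -6*x**2 + 3*z, LT = x**2.

S(f_2,f_3): lcm = x**2*y. S = 1/2*x*y - 1/2*x*z + x + 1/2*y*z.
  leading term x*y: subtract (-1/12)·f_2 from 1/2*x*y - 1/2*x*z + x + 1/2*y*z → -1/2*x*z + x + 1/2*y*z - 1/4*y + 1/4*z - 1/2
  leading term x*z: subtract (-1/10*x)·f_1 from -1/2*x*z + x + 1/2*y*z - 1/4*y + 1/4*z - 1/2 → 1/2*y*z - 1/4*y + 1/4*z - 1/2
  leading term y*z: subtract (1/10*y)·f_1 from 1/2*y*z - 1/4*y + 1/4*z - 1/2 → 3/4*y + 1/4*z - 1/2
  leading term y: no divisor's leading term divides it; move 3/4*y to the remainder.
  leading term z: subtract (1/20)·f_1 from 1/4*z - 1/2 → 0
  remainder 3/4*y ≠ 0; add h_4 = 3/4*y to the basis.

The other S-polynomials (S(f_1,f_2), S(f_1,f_3), S(f_1,h_4), S(f_2,h_4), S(f_3,h_4)) all reduce to 0 modulo the current basis, so we have a Gröbner basis.
Inter-reduce: drop elements whose leading term is divisible by another's, tail-reduce, and make monic.
Reduced Gröbner basis: {x**2 - 1, y, z - 2}.
Label its elements g_1 = x**2 - 1, g_2 = y, g_3 = z - 2.

Reduce p = -5*x**3 - 2*x**2 + 11*x - 5/4*y - 2*z + 12 modulo G:
  leading term x**3: subtract (-5*x)·g_1 from -5*x**3 - 2*x**2 + 11*x - 5/4*y - 2*z + 12 → -2*x**2 + 6*x - 5/4*y - 2*z + 12
  leading term x**2: subtract (-2)·g_1 from -2*x**2 + 6*x - 5/4*y - 2*z + 12 → 6*x - 5/4*y - 2*z + 10
  leading term x: no divisor's leading term divides it; move 6*x to the remainder.
  leading term y: subtract (-5/4)·g_2 from -5/4*y - 2*z + 10 → -2*z + 10
  leading term z: subtract (-2)·g_3 from -2*z + 10 → 6
  leading term 1: no divisor's leading term divides it; move 6 to the remainder.
  normal form = 6*x + 6.
The normal form is nonzero, so p ∉ I. Since p minus its normal form lies in I, I + (p) = I + (r) where r = 6*x + 6; decide whether this ideal is the whole ring.
Run Buchberger on G together with r (pairs among the g_i already reduce to 0 since G is a Gröbner basis):
g_1 = x**2 - 1, LT = x**2.
g_2 = y, LT = y.
g_3 = z - 2, LT = z.
r = 6*x + 6, LT = x.

The S-polynomials (S(g_1,g_2), S(g_1,g_3), S(g_1,r), S(g_2,g_3), S(g_2,r), S(g_3,r)) all reduce to 0 modulo the current basis, so we have a Gröbner basis.
Inter-reduce: drop elements whose leading term is divisible by another's, tail-reduce, and make monic.
Reduced Gröbner basis: {x + 1, y, z - 2}.
The reduced Gröbner basis of I + (p) is {x + 1, y, z - 2} ≠ {1}, a proper ideal, so the enlarged system stays consistent: p is independent of I, with normal form 6*x + 6.

-5*x**3 - 2*x**2 + 11*x - 5/4*y - 2*z + 12 is independent of I; its normal form modulo I is 6*x + 6.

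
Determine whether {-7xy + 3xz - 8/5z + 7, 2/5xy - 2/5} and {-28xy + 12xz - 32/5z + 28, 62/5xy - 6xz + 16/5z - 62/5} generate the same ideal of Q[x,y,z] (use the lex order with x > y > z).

Yes, the ideals are equal.

Equality of ideals is decidable: compute both reduced Gröbner bases (unique for the ordering) and check whether they agree.
Buchberger on the first generating set:
f_1 = -7xy + 3xz - 8/5z + 7, LT = xy.
f_2 = 2/5xy - 2/5, LT = xy.

S(f_1,f_2): lcm = xy. S = -3/7xz + 8/35z.
  leading term xz: no divisor's leading term divides it; move -3/7xz to the remainder.
  leading term z: no divisor's leading term divides it; move 8/35z to the remainder.
  remainder -3/7xz + 8/35z ≠ 0; add g_3 = -3/7xz + 8/35z to the basis.

S(f_1,g_3): lcm = xyz. S = -3/7xz^2 + 8/15yz + 8/35z^2 - z.
  leading term xz^2: subtract (z)·g_3 from -3/7xz^2 + 8/15yz + 8/35z^2 - z → 8/15yz - z
  leading term yz: no divisor's leading term divides it; move 8/15yz to the remainder.
  leading term z: no divisor's leading term divides it; move -z to the remainder.
  remainder 8/15yz - z ≠ 0; add g_4 = 8/15yz - z to the basis.

The other S-polynomials (S(f_2,g_3), S(f_1,g_4), S(f_2,g_4), S(g_3,g_4)) all reduce to 0 modulo the current basis, so we have a Gröbner basis.
Inter-reduce: drop elements whose leading term is divisible by another's, tail-reduce, and make monic.
Reduced Gröbner basis: {xy - 1, xz - 8/15z, yz - 15/8z}.

Buchberger on the second generating set:
h_1 = -28xy + 12xz - 32/5z + 28, LT = xy.
h_2 = 62/5xy - 6xz + 16/5z - 62/5, LT = xy.

S(h_1,h_2): lcm = xy. S = 12/217xz - 32/1085z.
  leading term xz: no divisor's leading term divides it; move 12/217xz to the remainder.
  leading term z: no divisor's leading term divides it; move -32/1085z to the remainder.
  remainder 12/217xz - 32/1085z ≠ 0; add k_3 = 12/217xz - 32/1085z to the basis.

S(h_1,k_3): lcm = xyz. S = -3/7xz^2 + 8/15yz + 8/35z^2 - z.
  leading term xz^2: subtract (-31/4z)·k_3 from -3/7xz^2 + 8/15yz + 8/35z^2 - z → 8/15yz - z
  leading term yz: no divisor's leading term divides it; move 8/15yz to the remainder.
  leading term z: no divisor's leading term divides it; move -z to the remainder.
  remainder 8/15yz - z ≠ 0; add k_4 = 8/15yz - z to the basis.

The other S-polynomials (S(h_2,k_3), S(h_1,k_4), S(h_2,k_4), S(k_3,k_4)) all reduce to 0 modulo the current basis, so we have a Gröbner basis.
Inter-reduce: drop elements whose leading term is divisible by another's, tail-reduce, and make monic.
Reduced Gröbner basis: {xy - 1, xz - 8/15z, yz - 15/8z}.

These coincide, so the ideals are equal.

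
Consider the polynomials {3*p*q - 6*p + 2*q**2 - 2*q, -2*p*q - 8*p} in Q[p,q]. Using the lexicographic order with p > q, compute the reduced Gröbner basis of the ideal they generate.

f_1 = 3*p*q - 6*p + 2*q**2 - 2*q, LT = p*q.
f_2 = -2*p*q - 8*p, LT = p*q.

S(f_1,f_2): lcm = p*q. S = -6*p + 2/3*q**2 - 2/3*q.
  reduce S modulo (f_1, f_2):
  remainder -6*p + 2/3*q**2 - 2/3*q ≠ 0; add g_3 = -6*p + 2/3*q**2 - 2/3*q to the basis.

S(f_1,g_3): lcm = p*q. S = -2*p + 1/9*q**3 + 5/9*q**2 - 2/3*q.
  reduce S modulo (f_1, f_2, g_3):
  remainder 1/9*q**3 + 1/3*q**2 - 4/9*q ≠ 0; add g_4 = 1/9*q**3 + 1/3*q**2 - 4/9*q to the basis.

The other S-polynomials (S(f_2,g_3), S(f_1,g_4), S(f_2,g_4), S(g_3,g_4)) all reduce to 0 modulo the current basis, so we have a Gröbner basis.
Inter-reduce: drop elements whose leading term is divisible by another's, tail-reduce, and make monic.

G = {p - 1/9*q**2 + 1/9*q, q**3 + 3*q**2 - 4*q}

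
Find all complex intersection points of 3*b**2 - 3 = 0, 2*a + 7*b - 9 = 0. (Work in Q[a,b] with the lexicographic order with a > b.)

{(8, -1), (1, 1)}

Compute a lex Gröbner basis by Buchberger's algorithm.
f_1 = 3*b**2 - 3, LT = b**2.
f_2 = 2*a + 7*b - 9, LT = a.

The S-polynomials (S(f_1,f_2)) all reduce to 0 modulo the current basis, so we have a Gröbner basis.
Inter-reduce: drop elements whose leading term is divisible by another's, tail-reduce, and make monic.
Reduced Gröbner basis: {a + 7/2*b - 9/2, b**2 - 1}.

Elimination: the polynomial b**2 - 1 lies in the elimination ideal for b, so b ∈ {-1, 1}. For each such b, the remaining basis elements (now univariate) give the rest of the solution.
  b = -1: the earlier basis element becomes a - 8 = 0, giving a = 8 — point (8, -1).
  b = 1: the earlier basis element becomes a - 1 = 0, giving a = 1 — point (1, 1).
Each listed point satisfies every original equation (direct substitution).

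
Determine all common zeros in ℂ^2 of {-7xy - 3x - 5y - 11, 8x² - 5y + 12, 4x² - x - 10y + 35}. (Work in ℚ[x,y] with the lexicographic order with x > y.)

Compute a lex Gröbner basis by Buchberger's algorithm.
f_1 = -7xy - 3x - 5y - 11, LT = xy.
f_2 = 8x² - 5y + 12, LT = x².
f_3 = 4x² - x - 10y + 35, LT = x².

S(f_1,f_2): lcm = x²y. S = 3/7x² + 5/7xy + 11/7x + ⅝y² - 3/2y.
  leading term x²: subtract (3/56)·f_2 from 3/7x² + 5/7xy + 11/7x + ⅝y² - 3/2y → 5/7xy + 11/7x + ⅝y² - 69/56y - 9/14
  leading term xy: subtract (-5/49)·f_1 from 5/7xy + 11/7x + ⅝y² - 69/56y - 9/14 → 62/49x + ⅝y² - 683/392y - 173/98
  leading term x: no divisor's leading term divides it; move 62/49x to the remainder.
  leading term y²: no divisor's leading term divides it; move ⅝y² to the remainder.
  leading term y: no divisor's leading term divides it; move -683/392y to the remainder.
  leading term 1: no divisor's leading term divides it; move -173/98 to the remainder.
  remainder 62/49x + ⅝y² - 683/392y - 173/98 ≠ 0; add h_4 = 62/49x + ⅝y² - 683/392y - 173/98 to the basis.

S(f_1,f_3): lcm = x²y. S = 3/7x² + 27/28xy + 11/7x + 5/2y² - 35/4y.
  leading term x²: subtract (3/56)·f_2 from 3/7x² + 27/28xy + 11/7x + 5/2y² - 35/4y → 27/28xy + 11/7x + 5/2y² - 475/56y - 9/14
  leading term xy: subtract (-27/196)·f_1 from 27/28xy + 11/7x + 5/2y² - 475/56y - 9/14 → 227/196x + 5/2y² - 3595/392y - 423/196
  leading term x: subtract (227/248)·h_4 from 227/196x + 5/2y² - 3595/392y - 423/196 → 3825/1984y² - 15031/1984y - 269/496
  leading term y²: no divisor's leading term divides it; move 3825/1984y² to the remainder.
  leading term y: no divisor's leading term divides it; move -15031/1984y to the remainder.
  leading term 1: no divisor's leading term divides it; move -269/496 to the remainder.
  remainder 3825/1984y² - 15031/1984y - 269/496 ≠ 0; add h_5 = 3825/1984y² - 15031/1984y - 269/496 to the basis.

S(f_2,f_3): lcm = x². S = ¼x + 15/8y - 29/4.
  leading term x: subtract (49/248)·h_4 from ¼x + 15/8y - 29/4 → -245/1984y² + 4403/1984y - 3423/496
  leading term y²: subtract (-49/765)·h_5 from -245/1984y² + 4403/1984y - 3423/496 → 2653/1530y - 5306/765
  leading term y: no divisor's leading term divides it; move 2653/1530y to the remainder.
  leading term 1: no divisor's leading term divides it; move -5306/765 to the remainder.
  remainder 2653/1530y - 5306/765 ≠ 0; add h_6 = 2653/1530y - 5306/765 to the basis.

S(f_1,h_4): lcm = xy. S = 3/7x - 245/496y³ + 683/496y² + 1831/868y + 11/7.
  leading term x: subtract (21/62)·h_4 from 3/7x - 245/496y³ + 683/496y² + 1831/868y + 11/7 → -245/496y³ + 289/248y² + 1339/496y + 269/124
  leading term y³: subtract (-196/765y)·h_5 from -245/496y³ + 289/248y² + 1339/496y + 269/124 → -294349/379440y² + 971611/379440y + 269/124
  leading term y²: subtract (-1177396/2926125)·h_5 from -294349/379440y² + 971611/379440y + 269/124 → -1427314/2926125y + 5709256/2926125
  leading term y: subtract (-1076/3825)·h_6 from -1427314/2926125y + 5709256/2926125 → 0
  remainder 0.

S(f_2,h_4): lcm = x². S = -245/496xy² + 683/496xy + 173/124x - ⅝y + 3/2.
  leading term xy²: subtract (35/496y)·f_1 from -245/496xy² + 683/496xy + 173/124x - ⅝y + 3/2 → 197/124xy + 173/124x + 175/496y² + 75/496y + 3/2
  leading term xy: subtract (-197/868)·f_1 from 197/124xy + 173/124x + 175/496y² + 75/496y + 3/2 → 5/7x + 175/496y² - 3415/3472y - 865/868
  leading term x: subtract (35/62)·h_4 from 5/7x + 175/496y² - 3415/3472y - 865/868 → 0
  remainder 0.

S(f_3,h_4): lcm = x². S = -245/496xy² + 683/496xy + 71/62x - 5/2y + 35/4.
  leading term xy²: subtract (35/496y)·f_1 from -245/496xy² + 683/496xy + 71/62x - 5/2y + 35/4 → 197/124xy + 71/62x + 175/496y² - 855/496y + 35/4
  leading term xy: subtract (-197/868)·f_1 from 197/124xy + 71/62x + 175/496y² - 855/496y + 35/4 → 13/28x + 175/496y² - 9925/3472y + 1357/217
  leading term x: subtract (91/248)·h_4 from 13/28x + 175/496y² - 9925/3472y + 1357/217 → 245/1984y² - 4403/1984y + 3423/496
  leading term y²: subtract (49/765)·h_5 from 245/1984y² - 4403/1984y + 3423/496 → -2653/1530y + 5306/765
  leading term y: subtract (-1)·h_6 from -2653/1530y + 5306/765 → 0
  remainder 0.

S(f_1,h_5): lcm = xy². S = 116692/26775xy + 1076/3825x + 5/7y² + 11/7y.
  leading term xy: subtract (-116692/187425)·f_1 from 116692/26775xy + 1076/3825x + 5/7y² + 11/7y → -297352/187425x + 5/7y² - 57787/37485y - 1283612/187425
  leading term x: subtract (-4796/3825)·h_4 from -297352/187425x + 5/7y² - 57787/37485y - 1283612/187425 → 16043/10710y² - 199541/53550y - 242638/26775
  leading term y²: subtract (15914656/20482875)·h_5 from 16043/10710y² - 199541/53550y - 242638/26775 → 6320962/2926125y - 25283848/2926125
  leading term y: subtract (33356/26775)·h_6 from 6320962/2926125y - 25283848/2926125 → 0
  remainder 0.

S(f_2,h_5): leading monomials are coprime, so the S-polynomial reduces to 0 (Buchberger's first criterion).
S(f_3,h_5): leading monomials are coprime, so the S-polynomial reduces to 0 (Buchberger's first criterion).
S(h_4,h_5): leading monomials are coprime, so the S-polynomial reduces to 0 (Buchberger's first criterion).
S(f_1,h_6): lcm = xy. S = 31/7x + 5/7y + 11/7.
  leading term x: subtract (7/2)·h_4 from 31/7x + 5/7y + 11/7 → -35/16y² + 109/16y + 31/4
  leading term y²: subtract (-868/765)·h_5 from -35/16y² + 109/16y + 31/4 → -2729/1530y + 5458/765
  leading term y: subtract (-2729/2653)·h_6 from -2729/1530y + 5458/765 → 0
  remainder 0.

S(f_2,h_6): leading monomials are coprime, so the S-polynomial reduces to 0 (Buchberger's first criterion).
S(f_3,h_6): leading monomials are coprime, so the S-polynomial reduces to 0 (Buchberger's first criterion).
S(h_4,h_6): leading monomials are coprime, so the S-polynomial reduces to 0 (Buchberger's first criterion).
S(h_5,h_6): lcm = y². S = 269/3825y - 1076/3825.
  leading term y: subtract (538/13265)·h_6 from 269/3825y - 1076/3825 → 0
  remainder 0.

Every S-polynomial of the final basis reduces to 0, so we have a Gröbner basis.
Inter-reduce: drop elements whose leading term is divisible by another's, tail-reduce, and make monic.
Reduced Gröbner basis: {x + 1, y - 4}.

Since the basis is lex-ordered, y - 4 is univariate in y. Its roots are {4}. Back-substituting each root into the other basis elements fixes the other coordinates.
  y = 4: the earlier basis element becomes x + 1 = 0, giving x = -1 — point (-1, 4).
Check: every point annihilates each of the original generators.

{(-1, 4)}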